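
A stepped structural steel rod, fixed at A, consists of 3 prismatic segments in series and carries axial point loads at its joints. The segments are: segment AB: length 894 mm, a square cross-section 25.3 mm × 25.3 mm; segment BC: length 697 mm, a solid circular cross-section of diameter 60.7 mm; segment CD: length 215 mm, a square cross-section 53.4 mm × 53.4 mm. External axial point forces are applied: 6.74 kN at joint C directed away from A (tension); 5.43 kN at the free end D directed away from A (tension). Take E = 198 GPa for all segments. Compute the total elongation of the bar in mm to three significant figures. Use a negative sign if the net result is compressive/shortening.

0.103 mm

Internal axial forces (sectioning from the free end, tension +): N_CD = 5.43 kN, N_BC = 12.17 kN, N_AB = 12.17 kN.
A_AB = 640.1 mm².
A_BC = 2894 mm².
A_CD = 2852 mm².
δ_AB = 12170·894/(640.1·198000) = 0.08585 mm
δ_BC = 12170·697/(2894·198000) = 0.0148 mm
δ_CD = 5430·215/(2852·198000) = 0.002068 mm
δ = Σδ_i = 0.1027 mm.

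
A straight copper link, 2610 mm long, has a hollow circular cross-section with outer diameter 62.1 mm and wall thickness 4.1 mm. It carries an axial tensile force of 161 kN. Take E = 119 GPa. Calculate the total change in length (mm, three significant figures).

A = 747.1 mm².
δ_mech = NL/(AE) = 161000·2610/(747.1·119000) = 4.727 mm.

4.73 mm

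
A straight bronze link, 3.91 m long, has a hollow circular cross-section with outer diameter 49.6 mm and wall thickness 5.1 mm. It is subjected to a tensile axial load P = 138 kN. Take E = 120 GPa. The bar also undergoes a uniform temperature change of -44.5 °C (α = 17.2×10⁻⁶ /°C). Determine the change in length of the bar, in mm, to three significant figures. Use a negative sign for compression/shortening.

3.31 mm

A = 713 mm².
δ_mech = NL/(AE) = 138000·3910/(713·120000) = 6.307 mm.
δ_thermal = αLΔT = 17.2e-6·3910·-44.5 = -2.993 mm.
δ = δ_mech + δ_thermal = 3.314 mm.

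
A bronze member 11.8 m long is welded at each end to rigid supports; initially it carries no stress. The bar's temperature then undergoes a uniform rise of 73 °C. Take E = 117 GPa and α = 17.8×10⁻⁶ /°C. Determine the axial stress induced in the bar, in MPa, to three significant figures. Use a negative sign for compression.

Free thermal expansion αLΔT = 17.8e-6 · 11800 · 73 = 15.33 mm.
The walls impose strain ε = −(15.33)/11800 = -1.2994e-03; σ = Eε = 117000 · -1.2994e-03 = -152 MPa.

-152 MPa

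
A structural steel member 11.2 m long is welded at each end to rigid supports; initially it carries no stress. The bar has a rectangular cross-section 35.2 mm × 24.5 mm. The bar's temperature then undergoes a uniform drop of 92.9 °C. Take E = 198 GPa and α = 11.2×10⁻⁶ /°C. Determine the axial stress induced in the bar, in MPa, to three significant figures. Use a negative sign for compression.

206 MPa

Free thermal expansion αLΔT = 11.2e-6 · 11200 · -92.9 = -11.65 mm.
The walls impose strain ε = −(-11.65)/11200 = 1.0405e-03; σ = Eε = 198000 · 1.0405e-03 = 206 MPa.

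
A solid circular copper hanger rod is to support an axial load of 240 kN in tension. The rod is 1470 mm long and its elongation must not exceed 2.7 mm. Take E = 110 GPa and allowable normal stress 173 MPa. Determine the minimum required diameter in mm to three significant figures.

42.0 mm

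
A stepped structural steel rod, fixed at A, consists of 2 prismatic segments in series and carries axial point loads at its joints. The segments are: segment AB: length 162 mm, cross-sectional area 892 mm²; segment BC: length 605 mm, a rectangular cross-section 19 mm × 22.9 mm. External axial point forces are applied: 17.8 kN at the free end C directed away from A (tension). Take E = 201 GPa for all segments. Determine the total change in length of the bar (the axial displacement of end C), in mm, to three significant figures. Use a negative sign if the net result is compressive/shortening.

Internal axial forces (sectioning from the free end, tension +): N_BC = 17.8 kN, N_AB = 17.8 kN.
A_BC = 435.1 mm².
δ_AB = 17800·162/(892·201000) = 0.01608 mm
δ_BC = 17800·605/(435.1·201000) = 0.1231 mm
δ = Σδ_i = 0.1392 mm.

0.139 mm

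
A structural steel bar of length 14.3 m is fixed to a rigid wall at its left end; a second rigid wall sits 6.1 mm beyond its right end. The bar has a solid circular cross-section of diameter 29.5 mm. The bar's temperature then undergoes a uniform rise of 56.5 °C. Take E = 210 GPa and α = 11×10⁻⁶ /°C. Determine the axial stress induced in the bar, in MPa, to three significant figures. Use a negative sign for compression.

-40.9 MPa

Free thermal expansion αLΔT = 11e-6 · 14300 · 56.5 = 8.887 mm.
The walls engage after the gap closes; constrained expansion = 8.887 − 6.1 = 2.787 mm.
The walls impose strain ε = −(2.787)/14300 = -1.9493e-04; σ = Eε = 210000 · -1.9493e-04 = -40.93 MPa.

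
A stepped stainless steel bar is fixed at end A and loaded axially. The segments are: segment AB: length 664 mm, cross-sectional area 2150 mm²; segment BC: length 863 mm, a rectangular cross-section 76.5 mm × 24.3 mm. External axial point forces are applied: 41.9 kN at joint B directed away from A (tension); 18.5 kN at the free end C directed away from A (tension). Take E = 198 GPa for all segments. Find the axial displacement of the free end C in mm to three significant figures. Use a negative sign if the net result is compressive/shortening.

Internal axial forces (sectioning from the free end, tension +): N_BC = 18.5 kN, N_AB = 60.4 kN.
A_BC = 1859 mm².
δ_AB = 60400·664/(2150·198000) = 0.09421 mm
δ_BC = 18500·863/(1859·198000) = 0.04338 mm
δ = Σδ_i = 0.1376 mm.

0.138 mm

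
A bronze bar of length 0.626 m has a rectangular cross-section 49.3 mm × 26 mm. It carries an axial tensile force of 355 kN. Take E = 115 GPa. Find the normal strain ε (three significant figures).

A = 1282 mm².
σ = N/A = 277 MPa; ε = σ/E = 277/115000 = 2.408e-03.

0.00241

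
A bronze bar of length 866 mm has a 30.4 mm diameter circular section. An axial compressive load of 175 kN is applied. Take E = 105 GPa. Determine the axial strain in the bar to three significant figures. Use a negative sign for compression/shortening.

A = 725.8 mm².
σ = N/A = -241.1 MPa; ε = σ/E = -241.1/105000 = -2.296e-03.

-0.00230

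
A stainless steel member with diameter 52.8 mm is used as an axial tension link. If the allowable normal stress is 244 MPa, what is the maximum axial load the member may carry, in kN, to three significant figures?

534 kN

A = 2190 mm².
P_max = σ_allow · A = 244 · 2190 = 534300 N = 534.3 kN.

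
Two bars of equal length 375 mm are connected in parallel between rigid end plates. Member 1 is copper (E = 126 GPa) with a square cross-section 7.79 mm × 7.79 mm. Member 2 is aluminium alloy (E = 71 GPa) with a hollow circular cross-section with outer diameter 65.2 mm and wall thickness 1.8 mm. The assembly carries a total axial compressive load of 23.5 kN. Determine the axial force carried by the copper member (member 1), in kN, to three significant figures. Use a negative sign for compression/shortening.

-5.43 kN

A_1 = 60.68 mm².
A_2 = 358.5 mm².
Equal strain + equilibrium ⇒ each member carries load in proportion to AE: A₁E₁ = 7646000 N, A₂E₂ = 25450000 N, ΣAE = 33100000 N.
F₁ = P·A₁E₁/ΣAE = -23500·7646000/33100000 = -5428 N.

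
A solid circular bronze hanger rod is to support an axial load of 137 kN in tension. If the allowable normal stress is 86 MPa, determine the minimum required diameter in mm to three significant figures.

45.0 mm

Required area A ≥ P/σ_allow = 137000/86 = 1593 mm².
For a solid circular section, d ≥ √(4A/π) = 45.04 mm.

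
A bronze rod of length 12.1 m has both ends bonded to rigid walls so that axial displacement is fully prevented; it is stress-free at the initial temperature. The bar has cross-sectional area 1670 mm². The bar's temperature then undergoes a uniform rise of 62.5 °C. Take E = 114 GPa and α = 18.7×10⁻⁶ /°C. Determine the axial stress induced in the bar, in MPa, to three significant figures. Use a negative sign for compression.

Free thermal expansion αLΔT = 18.7e-6 · 12100 · 62.5 = 14.14 mm.
The walls impose strain ε = −(14.14)/12100 = -1.1687e-03; σ = Eε = 114000 · -1.1687e-03 = -133.2 MPa.

-133 MPa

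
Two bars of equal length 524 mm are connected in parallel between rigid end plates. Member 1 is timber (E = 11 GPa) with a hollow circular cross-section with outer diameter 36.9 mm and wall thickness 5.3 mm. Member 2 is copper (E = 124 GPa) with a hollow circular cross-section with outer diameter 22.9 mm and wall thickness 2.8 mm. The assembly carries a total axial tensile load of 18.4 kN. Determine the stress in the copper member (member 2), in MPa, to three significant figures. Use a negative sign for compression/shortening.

82.3 MPa

A_1 = 526.2 mm².
A_2 = 176.8 mm².
Equal strain + equilibrium ⇒ each member carries load in proportion to AE: A₁E₁ = 5788000 N, A₂E₂ = 21920000 N, ΣAE = 27710000 N.
σ₂ = P·E₂/ΣAE = 18400·124000/27710000 = 82.33 MPa.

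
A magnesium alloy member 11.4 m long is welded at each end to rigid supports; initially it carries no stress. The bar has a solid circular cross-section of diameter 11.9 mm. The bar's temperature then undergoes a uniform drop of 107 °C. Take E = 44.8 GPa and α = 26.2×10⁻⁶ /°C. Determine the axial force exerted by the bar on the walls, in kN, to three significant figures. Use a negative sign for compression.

14.0 kN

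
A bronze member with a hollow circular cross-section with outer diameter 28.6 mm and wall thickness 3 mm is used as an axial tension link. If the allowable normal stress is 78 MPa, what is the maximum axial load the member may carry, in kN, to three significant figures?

A = 241.3 mm².
P_max = σ_allow · A = 78 · 241.3 = 18820 N = 18.82 kN.

18.8 kN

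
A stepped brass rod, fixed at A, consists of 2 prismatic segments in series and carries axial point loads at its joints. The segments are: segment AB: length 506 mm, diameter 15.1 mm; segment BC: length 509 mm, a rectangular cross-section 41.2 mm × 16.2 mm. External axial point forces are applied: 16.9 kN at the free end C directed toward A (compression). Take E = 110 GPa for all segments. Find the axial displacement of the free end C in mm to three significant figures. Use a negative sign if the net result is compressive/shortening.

-0.551 mm

Internal axial forces (sectioning from the free end, tension +): N_BC = -16.9 kN, N_AB = -16.9 kN.
A_AB = 179.1 mm².
A_BC = 667.4 mm².
δ_AB = -16900·506/(179.1·110000) = -0.4341 mm
δ_BC = -16900·509/(667.4·110000) = -0.1172 mm
δ = Σδ_i = -0.5513 mm.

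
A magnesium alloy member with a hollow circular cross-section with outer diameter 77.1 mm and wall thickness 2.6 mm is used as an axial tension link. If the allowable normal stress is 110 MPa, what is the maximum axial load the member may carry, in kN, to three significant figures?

66.9 kN

A = 608.5 mm².
P_max = σ_allow · A = 110 · 608.5 = 66940 N = 66.94 kN.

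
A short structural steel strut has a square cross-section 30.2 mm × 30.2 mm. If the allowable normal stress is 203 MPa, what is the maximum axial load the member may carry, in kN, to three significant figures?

185 kN

A = 912 mm².
P_max = σ_allow · A = 203 · 912 = 185100 N = 185.1 kN.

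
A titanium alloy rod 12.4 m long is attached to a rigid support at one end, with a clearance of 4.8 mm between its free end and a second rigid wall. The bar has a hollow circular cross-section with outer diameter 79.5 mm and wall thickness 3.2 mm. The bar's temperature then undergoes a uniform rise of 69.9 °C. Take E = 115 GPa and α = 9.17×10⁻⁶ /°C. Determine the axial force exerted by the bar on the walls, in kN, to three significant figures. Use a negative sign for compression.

Free thermal expansion αLΔT = 9.17e-6 · 12400 · 69.9 = 7.948 mm.
The walls engage after the gap closes; constrained expansion = 7.948 − 4.8 = 3.148 mm.
The walls impose strain ε = −(3.148)/12400 = -2.5389e-04; σ = Eε = 115000 · -2.5389e-04 = -29.2 MPa.
Wall reaction R = σ·A = -29.2·767.1 = -22400 N = -22.4 kN.

-22.4 kN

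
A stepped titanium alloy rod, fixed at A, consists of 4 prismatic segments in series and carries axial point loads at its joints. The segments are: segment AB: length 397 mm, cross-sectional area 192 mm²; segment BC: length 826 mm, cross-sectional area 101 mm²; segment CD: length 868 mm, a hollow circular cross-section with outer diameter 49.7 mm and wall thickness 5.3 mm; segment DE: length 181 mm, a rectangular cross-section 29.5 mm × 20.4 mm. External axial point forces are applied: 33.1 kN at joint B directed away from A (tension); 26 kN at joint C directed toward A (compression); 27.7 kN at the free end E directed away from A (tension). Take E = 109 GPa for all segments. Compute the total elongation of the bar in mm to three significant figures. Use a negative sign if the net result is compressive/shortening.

1.16 mm

Internal axial forces (sectioning from the free end, tension +): N_DE = 27.7 kN, N_CD = 27.7 kN, N_BC = 1.7 kN, N_AB = 34.8 kN.
A_CD = 739.3 mm².
A_DE = 601.8 mm².
δ_AB = 34800·397/(192·109000) = 0.6601 mm
δ_BC = 1700·826/(101·109000) = 0.1276 mm
δ_CD = 27700·868/(739.3·109000) = 0.2984 mm
δ_DE = 27700·181/(601.8·109000) = 0.07643 mm
δ = Σδ_i = 1.163 mm.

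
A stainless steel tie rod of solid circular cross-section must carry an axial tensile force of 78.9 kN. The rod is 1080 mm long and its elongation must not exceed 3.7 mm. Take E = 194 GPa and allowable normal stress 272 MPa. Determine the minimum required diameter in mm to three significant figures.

19.2 mm

Required area A ≥ P/σ_allow = 78900/272 = 290.1 mm².
For a solid circular section, d ≥ √(4A/π) = 19.22 mm.
Elongation limit: A ≥ PL/(Eδ_allow) = 78900·1080/(194000·3.7) = 118.7 mm² ⇒ d ≥ 12.29 mm.
The stress limit governs.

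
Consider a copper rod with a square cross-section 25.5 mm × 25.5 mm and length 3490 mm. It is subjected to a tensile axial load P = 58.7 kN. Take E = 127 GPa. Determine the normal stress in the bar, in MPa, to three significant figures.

90.3 MPa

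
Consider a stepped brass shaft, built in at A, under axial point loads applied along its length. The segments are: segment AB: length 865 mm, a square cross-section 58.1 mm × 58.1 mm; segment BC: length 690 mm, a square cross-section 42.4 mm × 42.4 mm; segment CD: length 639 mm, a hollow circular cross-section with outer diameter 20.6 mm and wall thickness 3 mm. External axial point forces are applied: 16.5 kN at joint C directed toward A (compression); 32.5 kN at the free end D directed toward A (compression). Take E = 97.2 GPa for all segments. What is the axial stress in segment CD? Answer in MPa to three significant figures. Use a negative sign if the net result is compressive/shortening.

-196 MPa

Internal axial forces (sectioning from the free end, tension +): N_CD = -32.5 kN, N_BC = -49 kN, N_AB = -49 kN.
A_CD = 165.9 mm².
σ_CD = N_CD/A_CD = -32500/165.9 = -195.9 MPa.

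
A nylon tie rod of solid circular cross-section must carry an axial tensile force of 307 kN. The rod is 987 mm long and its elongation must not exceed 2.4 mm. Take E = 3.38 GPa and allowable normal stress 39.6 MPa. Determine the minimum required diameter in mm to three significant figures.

218 mm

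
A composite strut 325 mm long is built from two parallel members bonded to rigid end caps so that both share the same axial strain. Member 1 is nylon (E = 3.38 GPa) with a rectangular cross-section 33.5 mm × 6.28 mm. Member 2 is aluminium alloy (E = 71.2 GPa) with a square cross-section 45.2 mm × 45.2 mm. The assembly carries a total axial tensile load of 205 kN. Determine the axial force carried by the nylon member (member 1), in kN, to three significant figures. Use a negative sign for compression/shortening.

0.997 kN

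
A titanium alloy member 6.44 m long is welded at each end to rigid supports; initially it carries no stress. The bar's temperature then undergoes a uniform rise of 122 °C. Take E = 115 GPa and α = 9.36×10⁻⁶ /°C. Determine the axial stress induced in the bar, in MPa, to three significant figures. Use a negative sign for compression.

-131 MPa

Free thermal expansion αLΔT = 9.36e-6 · 6440 · 122 = 7.354 mm.
The walls impose strain ε = −(7.354)/6440 = -1.1419e-03; σ = Eε = 115000 · -1.1419e-03 = -131.3 MPa.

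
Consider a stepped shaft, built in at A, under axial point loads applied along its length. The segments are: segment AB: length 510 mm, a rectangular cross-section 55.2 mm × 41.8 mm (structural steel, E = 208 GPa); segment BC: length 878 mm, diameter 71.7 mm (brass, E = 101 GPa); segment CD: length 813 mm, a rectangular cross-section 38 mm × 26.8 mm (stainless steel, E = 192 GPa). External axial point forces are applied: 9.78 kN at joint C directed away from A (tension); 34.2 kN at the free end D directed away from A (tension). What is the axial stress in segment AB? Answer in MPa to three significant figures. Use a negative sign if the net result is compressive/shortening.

19.1 MPa

Internal axial forces (sectioning from the free end, tension +): N_CD = 34.2 kN, N_BC = 43.98 kN, N_AB = 43.98 kN.
A_AB = 2307 mm².
σ_AB = N_AB/A_AB = 43980/2307 = 19.06 MPa.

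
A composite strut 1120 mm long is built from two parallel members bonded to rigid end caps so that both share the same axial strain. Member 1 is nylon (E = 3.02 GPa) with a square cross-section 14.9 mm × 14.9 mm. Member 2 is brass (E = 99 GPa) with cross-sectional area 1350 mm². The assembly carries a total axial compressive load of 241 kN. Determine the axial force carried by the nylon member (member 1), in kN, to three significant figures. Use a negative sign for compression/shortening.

-1.20 kN

A_1 = 222 mm².
Equal strain + equilibrium ⇒ each member carries load in proportion to AE: A₁E₁ = 670500 N, A₂E₂ = 133600000 N, ΣAE = 134300000 N.
F₁ = P·A₁E₁/ΣAE = -241000·670500/134300000 = -1203 N.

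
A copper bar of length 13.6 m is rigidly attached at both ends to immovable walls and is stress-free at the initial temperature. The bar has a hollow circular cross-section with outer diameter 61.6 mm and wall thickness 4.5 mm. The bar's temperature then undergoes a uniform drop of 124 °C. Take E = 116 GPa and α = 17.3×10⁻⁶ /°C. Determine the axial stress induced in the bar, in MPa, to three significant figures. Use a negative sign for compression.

Free thermal expansion αLΔT = 17.3e-6 · 13600 · -124 = -29.17 mm.
The walls impose strain ε = −(-29.17)/13600 = 2.1452e-03; σ = Eε = 116000 · 2.1452e-03 = 248.8 MPa.

249 MPa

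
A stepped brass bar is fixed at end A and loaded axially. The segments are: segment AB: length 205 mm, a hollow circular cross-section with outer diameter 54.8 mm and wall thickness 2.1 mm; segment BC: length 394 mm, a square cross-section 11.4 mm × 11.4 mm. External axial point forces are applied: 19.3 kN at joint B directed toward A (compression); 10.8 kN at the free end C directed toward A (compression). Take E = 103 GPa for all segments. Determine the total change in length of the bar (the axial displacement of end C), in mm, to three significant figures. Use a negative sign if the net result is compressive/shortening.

-0.490 mm

Internal axial forces (sectioning from the free end, tension +): N_BC = -10.8 kN, N_AB = -30.1 kN.
A_AB = 347.7 mm².
A_BC = 130 mm².
δ_AB = -30100·205/(347.7·103000) = -0.1723 mm
δ_BC = -10800·394/(130·103000) = -0.3179 mm
δ = Σδ_i = -0.4902 mm.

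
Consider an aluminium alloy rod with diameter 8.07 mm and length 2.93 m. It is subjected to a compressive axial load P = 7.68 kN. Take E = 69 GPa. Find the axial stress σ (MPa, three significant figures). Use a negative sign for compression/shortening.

A = 51.15 mm².
σ = N/A = -7680/51.15 = -150.1 MPa.

-150 MPa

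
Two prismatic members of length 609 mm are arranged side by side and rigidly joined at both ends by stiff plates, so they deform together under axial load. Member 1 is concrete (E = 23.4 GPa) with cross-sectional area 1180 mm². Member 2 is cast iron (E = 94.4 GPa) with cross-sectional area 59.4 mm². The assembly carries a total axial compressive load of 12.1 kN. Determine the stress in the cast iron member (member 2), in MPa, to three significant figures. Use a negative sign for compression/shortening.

Equal strain + equilibrium ⇒ each member carries load in proportion to AE: A₁E₁ = 27610000 N, A₂E₂ = 5607000 N, ΣAE = 33220000 N.
σ₂ = P·E₂/ΣAE = -12100·94400/33220000 = -34.38 MPa.

-34.4 MPa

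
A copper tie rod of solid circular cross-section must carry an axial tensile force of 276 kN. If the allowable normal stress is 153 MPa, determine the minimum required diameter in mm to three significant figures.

47.9 mm

Required area A ≥ P/σ_allow = 276000/153 = 1804 mm².
For a solid circular section, d ≥ √(4A/π) = 47.93 mm.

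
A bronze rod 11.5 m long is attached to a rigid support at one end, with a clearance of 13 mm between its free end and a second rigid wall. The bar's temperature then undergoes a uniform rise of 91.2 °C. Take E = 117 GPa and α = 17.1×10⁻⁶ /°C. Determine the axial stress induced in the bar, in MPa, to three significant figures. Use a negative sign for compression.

Free thermal expansion αLΔT = 17.1e-6 · 11500 · 91.2 = 17.93 mm.
The walls engage after the gap closes; constrained expansion = 17.93 − 13 = 4.934 mm.
The walls impose strain ε = −(4.934)/11500 = -4.2909e-04; σ = Eε = 117000 · -4.2909e-04 = -50.2 MPa.

-50.2 MPa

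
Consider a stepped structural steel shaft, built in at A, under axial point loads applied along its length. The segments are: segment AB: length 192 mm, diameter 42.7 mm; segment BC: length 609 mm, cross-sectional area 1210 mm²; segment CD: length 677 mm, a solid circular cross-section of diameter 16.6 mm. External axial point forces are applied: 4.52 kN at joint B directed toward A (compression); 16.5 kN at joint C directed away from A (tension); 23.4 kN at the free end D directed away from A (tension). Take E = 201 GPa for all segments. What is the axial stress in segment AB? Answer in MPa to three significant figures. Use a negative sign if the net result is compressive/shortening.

24.7 MPa

Internal axial forces (sectioning from the free end, tension +): N_CD = 23.4 kN, N_BC = 39.9 kN, N_AB = 35.38 kN.
A_AB = 1432 mm².
σ_AB = N_AB/A_AB = 35380/1432 = 24.71 MPa.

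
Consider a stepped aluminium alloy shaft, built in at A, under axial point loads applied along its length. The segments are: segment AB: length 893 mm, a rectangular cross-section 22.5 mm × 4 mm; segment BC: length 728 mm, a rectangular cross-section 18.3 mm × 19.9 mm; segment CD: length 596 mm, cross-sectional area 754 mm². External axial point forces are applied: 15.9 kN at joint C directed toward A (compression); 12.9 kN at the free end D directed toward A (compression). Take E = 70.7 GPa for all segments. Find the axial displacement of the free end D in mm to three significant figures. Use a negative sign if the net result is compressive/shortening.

-5.00 mm

Internal axial forces (sectioning from the free end, tension +): N_CD = -12.9 kN, N_BC = -28.8 kN, N_AB = -28.8 kN.
A_AB = 90 mm².
A_BC = 364.2 mm².
δ_AB = -28800·893/(90·70700) = -4.042 mm
δ_BC = -28800·728/(364.2·70700) = -0.8143 mm
δ_CD = -12900·596/(754·70700) = -0.1442 mm
δ = Σδ_i = -5 mm.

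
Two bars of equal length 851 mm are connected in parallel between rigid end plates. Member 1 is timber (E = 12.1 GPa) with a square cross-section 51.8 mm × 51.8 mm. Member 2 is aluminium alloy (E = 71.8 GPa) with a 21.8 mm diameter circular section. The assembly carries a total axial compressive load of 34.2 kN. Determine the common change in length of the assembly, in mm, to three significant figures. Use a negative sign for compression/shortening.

A_1 = 2683 mm².
A_2 = 373.3 mm².
Equal strain + equilibrium ⇒ each member carries load in proportion to AE: A₁E₁ = 32470000 N, A₂E₂ = 26800000 N, ΣAE = 59270000 N.
δ = PL/ΣAE = -34200·851/59270000 = -0.4911 mm.

-0.491 mm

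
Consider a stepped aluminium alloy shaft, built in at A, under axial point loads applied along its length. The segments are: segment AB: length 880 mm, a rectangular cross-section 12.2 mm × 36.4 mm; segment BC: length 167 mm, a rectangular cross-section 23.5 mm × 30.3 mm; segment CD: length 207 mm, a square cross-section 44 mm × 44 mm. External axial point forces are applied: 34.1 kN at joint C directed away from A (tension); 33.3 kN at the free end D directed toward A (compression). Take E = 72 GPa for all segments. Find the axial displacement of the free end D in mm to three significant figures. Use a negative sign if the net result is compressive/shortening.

-0.0248 mm

Internal axial forces (sectioning from the free end, tension +): N_CD = -33.3 kN, N_BC = 0.8 kN, N_AB = 0.8 kN.
A_AB = 444.1 mm².
A_BC = 712.1 mm².
A_CD = 1936 mm².
δ_AB = 800·880/(444.1·72000) = 0.02202 mm
δ_BC = 800·167/(712.1·72000) = 0.002606 mm
δ_CD = -33300·207/(1936·72000) = -0.04945 mm
δ = Σδ_i = -0.02483 mm.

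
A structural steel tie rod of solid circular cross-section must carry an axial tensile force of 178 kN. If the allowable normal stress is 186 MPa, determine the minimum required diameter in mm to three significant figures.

34.9 mm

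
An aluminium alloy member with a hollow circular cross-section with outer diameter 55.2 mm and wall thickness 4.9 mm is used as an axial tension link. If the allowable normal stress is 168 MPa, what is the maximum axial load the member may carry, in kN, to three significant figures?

A = 774.3 mm².
P_max = σ_allow · A = 168 · 774.3 = 130100 N = 130.1 kN.

130 kN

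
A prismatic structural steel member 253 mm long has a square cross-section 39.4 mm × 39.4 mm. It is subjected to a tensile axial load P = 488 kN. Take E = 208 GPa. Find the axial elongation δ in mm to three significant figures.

A = 1552 mm².
δ_mech = NL/(AE) = 488000·253/(1552·208000) = 0.3824 mm.

0.382 mm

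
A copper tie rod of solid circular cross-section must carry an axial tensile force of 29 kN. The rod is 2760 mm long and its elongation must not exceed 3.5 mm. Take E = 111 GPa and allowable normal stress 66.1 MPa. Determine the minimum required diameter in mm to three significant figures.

Required area A ≥ P/σ_allow = 29000/66.1 = 438.7 mm².
For a solid circular section, d ≥ √(4A/π) = 23.63 mm.
Elongation limit: A ≥ PL/(Eδ_allow) = 29000·2760/(111000·3.5) = 206 mm² ⇒ d ≥ 16.2 mm.
The stress limit governs.

23.6 mm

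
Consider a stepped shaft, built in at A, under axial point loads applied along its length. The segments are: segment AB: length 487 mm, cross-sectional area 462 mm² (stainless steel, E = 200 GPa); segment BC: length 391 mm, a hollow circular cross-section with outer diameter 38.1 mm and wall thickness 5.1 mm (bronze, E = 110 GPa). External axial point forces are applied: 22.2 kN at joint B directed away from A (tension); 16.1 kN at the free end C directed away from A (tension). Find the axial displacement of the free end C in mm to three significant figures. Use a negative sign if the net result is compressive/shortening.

0.310 mm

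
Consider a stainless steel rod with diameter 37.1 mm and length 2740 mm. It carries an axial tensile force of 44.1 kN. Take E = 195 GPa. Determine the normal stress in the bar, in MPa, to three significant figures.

A = 1081 mm².
σ = N/A = 44100/1081 = 40.79 MPa.

40.8 MPa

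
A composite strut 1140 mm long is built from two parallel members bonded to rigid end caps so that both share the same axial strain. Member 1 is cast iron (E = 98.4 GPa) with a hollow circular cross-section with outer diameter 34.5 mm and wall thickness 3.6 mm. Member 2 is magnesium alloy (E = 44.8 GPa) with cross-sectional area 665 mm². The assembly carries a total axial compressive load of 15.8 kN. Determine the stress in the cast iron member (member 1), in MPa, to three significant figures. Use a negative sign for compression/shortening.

-24.2 MPa

A_1 = 349.5 mm².
Equal strain + equilibrium ⇒ each member carries load in proportion to AE: A₁E₁ = 34390000 N, A₂E₂ = 29790000 N, ΣAE = 64180000 N.
σ₁ = P·E₁/ΣAE = -15800·98400/64180000 = -24.22 MPa.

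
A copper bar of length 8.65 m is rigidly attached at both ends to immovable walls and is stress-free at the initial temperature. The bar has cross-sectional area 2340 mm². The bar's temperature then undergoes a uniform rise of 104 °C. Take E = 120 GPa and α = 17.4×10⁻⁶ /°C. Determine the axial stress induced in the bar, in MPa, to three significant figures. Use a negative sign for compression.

-217 MPa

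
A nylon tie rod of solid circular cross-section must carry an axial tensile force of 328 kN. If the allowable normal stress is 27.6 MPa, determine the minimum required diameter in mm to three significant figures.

123 mm

Required area A ≥ P/σ_allow = 328000/27.6 = 11880 mm².
For a solid circular section, d ≥ √(4A/π) = 123 mm.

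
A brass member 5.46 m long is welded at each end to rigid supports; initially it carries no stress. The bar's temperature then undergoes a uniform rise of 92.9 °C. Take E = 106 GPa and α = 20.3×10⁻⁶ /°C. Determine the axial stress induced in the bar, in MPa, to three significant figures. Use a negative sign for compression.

-200 MPa

Free thermal expansion αLΔT = 20.3e-6 · 5460 · 92.9 = 10.3 mm.
The walls impose strain ε = −(10.3)/5460 = -1.8859e-03; σ = Eε = 106000 · -1.8859e-03 = -199.9 MPa.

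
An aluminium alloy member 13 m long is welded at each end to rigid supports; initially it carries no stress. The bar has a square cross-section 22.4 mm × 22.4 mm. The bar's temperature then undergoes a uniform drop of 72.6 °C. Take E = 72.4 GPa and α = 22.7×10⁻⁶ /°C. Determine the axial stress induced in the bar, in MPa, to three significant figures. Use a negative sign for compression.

119 MPa

Free thermal expansion αLΔT = 22.7e-6 · 13000 · -72.6 = -21.42 mm.
The walls impose strain ε = −(-21.42)/13000 = 1.6480e-03; σ = Eε = 72400 · 1.6480e-03 = 119.3 MPa.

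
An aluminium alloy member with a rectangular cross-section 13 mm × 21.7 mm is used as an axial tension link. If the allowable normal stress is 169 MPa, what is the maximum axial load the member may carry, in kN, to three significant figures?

47.7 kN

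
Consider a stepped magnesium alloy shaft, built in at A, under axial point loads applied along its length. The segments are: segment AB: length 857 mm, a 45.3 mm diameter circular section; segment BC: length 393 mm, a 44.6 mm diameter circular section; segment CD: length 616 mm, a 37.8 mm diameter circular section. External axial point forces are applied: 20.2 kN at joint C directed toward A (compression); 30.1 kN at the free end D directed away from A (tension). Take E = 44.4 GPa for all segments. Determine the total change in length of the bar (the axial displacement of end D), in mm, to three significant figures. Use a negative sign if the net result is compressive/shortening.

0.547 mm

Internal axial forces (sectioning from the free end, tension +): N_CD = 30.1 kN, N_BC = 9.9 kN, N_AB = 9.9 kN.
A_AB = 1612 mm².
A_BC = 1562 mm².
A_CD = 1122 mm².
δ_AB = 9900·857/(1612·44400) = 0.1186 mm
δ_BC = 9900·393/(1562·44400) = 0.05609 mm
δ_CD = 30100·616/(1122·44400) = 0.3721 mm
δ = Σδ_i = 0.5468 mm.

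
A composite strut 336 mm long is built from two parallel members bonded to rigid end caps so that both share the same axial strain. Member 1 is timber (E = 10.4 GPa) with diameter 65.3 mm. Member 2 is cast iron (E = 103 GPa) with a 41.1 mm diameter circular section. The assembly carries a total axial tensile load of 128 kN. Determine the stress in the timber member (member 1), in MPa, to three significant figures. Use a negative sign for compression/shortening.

A_1 = 3349 mm².
A_2 = 1327 mm².
Equal strain + equilibrium ⇒ each member carries load in proportion to AE: A₁E₁ = 34830000 N, A₂E₂ = 136700000 N, ΣAE = 171500000 N.
σ₁ = P·E₁/ΣAE = 128000·10400/171500000 = 7.763 MPa.

7.76 MPa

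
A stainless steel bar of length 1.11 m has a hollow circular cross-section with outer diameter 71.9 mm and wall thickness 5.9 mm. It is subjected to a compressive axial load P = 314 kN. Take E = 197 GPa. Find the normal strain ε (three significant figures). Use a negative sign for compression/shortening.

-0.00130

A = 1223 mm².
σ = N/A = -256.7 MPa; ε = σ/E = -256.7/197000 = -1.303e-03.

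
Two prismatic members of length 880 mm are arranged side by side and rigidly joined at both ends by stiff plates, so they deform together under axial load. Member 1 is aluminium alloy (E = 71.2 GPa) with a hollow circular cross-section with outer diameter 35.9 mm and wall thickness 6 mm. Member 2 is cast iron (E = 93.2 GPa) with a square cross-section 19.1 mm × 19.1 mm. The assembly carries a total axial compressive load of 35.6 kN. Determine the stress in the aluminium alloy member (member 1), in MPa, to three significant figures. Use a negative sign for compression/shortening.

A_1 = 563.6 mm².
A_2 = 364.8 mm².
Equal strain + equilibrium ⇒ each member carries load in proportion to AE: A₁E₁ = 40130000 N, A₂E₂ = 34000000 N, ΣAE = 74130000 N.
σ₁ = P·E₁/ΣAE = -35600·71200/74130000 = -34.19 MPa.

-34.2 MPa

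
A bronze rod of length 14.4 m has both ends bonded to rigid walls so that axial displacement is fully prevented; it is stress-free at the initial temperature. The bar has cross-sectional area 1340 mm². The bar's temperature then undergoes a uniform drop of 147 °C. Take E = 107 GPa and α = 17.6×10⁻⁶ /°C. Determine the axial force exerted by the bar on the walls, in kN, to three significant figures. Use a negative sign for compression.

371 kN

Free thermal expansion αLΔT = 17.6e-6 · 14400 · -147 = -37.26 mm.
The walls impose strain ε = −(-37.26)/14400 = 2.5872e-03; σ = Eε = 107000 · 2.5872e-03 = 276.8 MPa.
Wall reaction R = σ·A = 276.8·1340 = 371000 N = 371 kN.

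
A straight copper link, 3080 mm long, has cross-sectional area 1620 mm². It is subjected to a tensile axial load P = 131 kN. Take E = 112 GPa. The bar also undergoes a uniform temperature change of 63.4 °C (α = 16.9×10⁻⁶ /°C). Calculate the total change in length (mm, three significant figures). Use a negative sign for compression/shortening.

δ_mech = NL/(AE) = 131000·3080/(1620·112000) = 2.224 mm.
δ_thermal = αLΔT = 16.9e-6·3080·63.4 = 3.3 mm.
δ = δ_mech + δ_thermal = 5.524 mm.

5.52 mm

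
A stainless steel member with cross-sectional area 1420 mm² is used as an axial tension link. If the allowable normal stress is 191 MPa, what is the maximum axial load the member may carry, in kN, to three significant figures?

271 kN

P_max = σ_allow · A = 191 · 1420 = 271200 N = 271.2 kN.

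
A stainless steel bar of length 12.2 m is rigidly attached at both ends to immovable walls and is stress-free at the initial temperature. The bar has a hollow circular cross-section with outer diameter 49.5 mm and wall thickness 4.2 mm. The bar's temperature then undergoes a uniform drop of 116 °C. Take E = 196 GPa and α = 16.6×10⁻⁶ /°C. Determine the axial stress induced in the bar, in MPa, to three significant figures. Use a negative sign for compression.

377 MPa

Free thermal expansion αLΔT = 16.6e-6 · 12200 · -116 = -23.49 mm.
The walls impose strain ε = −(-23.49)/12200 = 1.9256e-03; σ = Eε = 196000 · 1.9256e-03 = 377.4 MPa.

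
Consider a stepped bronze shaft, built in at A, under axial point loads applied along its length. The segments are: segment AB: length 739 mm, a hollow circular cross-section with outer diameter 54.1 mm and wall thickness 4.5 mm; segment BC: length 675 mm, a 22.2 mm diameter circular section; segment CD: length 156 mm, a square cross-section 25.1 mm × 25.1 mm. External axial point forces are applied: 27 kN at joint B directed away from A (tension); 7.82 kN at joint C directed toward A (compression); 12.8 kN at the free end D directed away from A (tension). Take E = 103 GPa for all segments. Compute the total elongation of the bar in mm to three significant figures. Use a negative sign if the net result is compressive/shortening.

Internal axial forces (sectioning from the free end, tension +): N_CD = 12.8 kN, N_BC = 4.98 kN, N_AB = 31.98 kN.
A_AB = 701.2 mm².
A_BC = 387.1 mm².
A_CD = 630 mm².
δ_AB = 31980·739/(701.2·103000) = 0.3272 mm
δ_BC = 4980·675/(387.1·103000) = 0.08431 mm
δ_CD = 12800·156/(630·103000) = 0.03077 mm
δ = Σδ_i = 0.4423 mm.

0.442 mm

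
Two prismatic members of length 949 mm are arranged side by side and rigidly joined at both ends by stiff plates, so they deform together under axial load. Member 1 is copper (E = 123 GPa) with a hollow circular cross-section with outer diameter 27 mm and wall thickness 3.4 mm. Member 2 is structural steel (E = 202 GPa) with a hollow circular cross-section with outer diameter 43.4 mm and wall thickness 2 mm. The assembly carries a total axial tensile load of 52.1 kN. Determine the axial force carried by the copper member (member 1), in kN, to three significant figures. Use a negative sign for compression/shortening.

A_1 = 252.1 mm².
A_2 = 260.1 mm².
Equal strain + equilibrium ⇒ each member carries load in proportion to AE: A₁E₁ = 31010000 N, A₂E₂ = 52550000 N, ΣAE = 83550000 N.
F₁ = P·A₁E₁/ΣAE = 52100·31010000/83550000 = 19330 N.

19.3 kN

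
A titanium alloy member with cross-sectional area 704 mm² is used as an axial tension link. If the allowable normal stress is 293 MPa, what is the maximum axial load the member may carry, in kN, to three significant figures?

206 kN

P_max = σ_allow · A = 293 · 704 = 206300 N = 206.3 kN.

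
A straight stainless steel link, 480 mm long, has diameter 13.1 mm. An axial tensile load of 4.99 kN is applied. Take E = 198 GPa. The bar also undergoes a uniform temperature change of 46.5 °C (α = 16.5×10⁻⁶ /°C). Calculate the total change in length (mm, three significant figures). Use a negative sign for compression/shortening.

0.458 mm

A = 134.8 mm².
δ_mech = NL/(AE) = 4990·480/(134.8·198000) = 0.08975 mm.
δ_thermal = αLΔT = 16.5e-6·480·46.5 = 0.3683 mm.
δ = δ_mech + δ_thermal = 0.458 mm.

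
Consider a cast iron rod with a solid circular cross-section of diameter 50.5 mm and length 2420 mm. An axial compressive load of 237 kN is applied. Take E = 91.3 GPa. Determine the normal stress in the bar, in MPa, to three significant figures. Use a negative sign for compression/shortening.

-118 MPa

A = 2003 mm².
σ = N/A = -237000/2003 = -118.3 MPa.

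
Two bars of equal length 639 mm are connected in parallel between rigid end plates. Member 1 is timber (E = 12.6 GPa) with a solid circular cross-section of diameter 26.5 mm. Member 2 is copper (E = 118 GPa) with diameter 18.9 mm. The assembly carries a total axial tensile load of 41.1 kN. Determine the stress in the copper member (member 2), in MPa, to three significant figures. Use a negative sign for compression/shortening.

A_1 = 551.5 mm².
A_2 = 280.6 mm².
Equal strain + equilibrium ⇒ each member carries load in proportion to AE: A₁E₁ = 6949000 N, A₂E₂ = 33110000 N, ΣAE = 40050000 N.
σ₂ = P·E₂/ΣAE = 41100·118000/40050000 = 121.1 MPa.

121 MPa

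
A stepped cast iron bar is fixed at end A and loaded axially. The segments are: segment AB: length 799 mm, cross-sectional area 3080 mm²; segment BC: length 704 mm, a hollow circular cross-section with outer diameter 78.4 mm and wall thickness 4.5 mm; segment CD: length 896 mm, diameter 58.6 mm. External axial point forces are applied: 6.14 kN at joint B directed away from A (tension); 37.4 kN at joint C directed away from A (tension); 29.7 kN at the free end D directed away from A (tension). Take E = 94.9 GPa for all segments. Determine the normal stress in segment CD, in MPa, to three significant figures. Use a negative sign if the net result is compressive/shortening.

Internal axial forces (sectioning from the free end, tension +): N_CD = 29.7 kN, N_BC = 67.1 kN, N_AB = 73.24 kN.
A_CD = 2697 mm².
σ_CD = N_CD/A_CD = 29700/2697 = 11.01 MPa.

11.0 MPa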